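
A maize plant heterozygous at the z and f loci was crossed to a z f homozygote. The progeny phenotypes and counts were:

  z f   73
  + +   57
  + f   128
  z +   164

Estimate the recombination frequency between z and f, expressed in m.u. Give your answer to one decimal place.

30.8 m.u.

The two most frequent classes, + f (128) and z + (164), are the parental types, so the F1 was + f / z +.
The recombinant classes are + + and z f: 57 + 73 = 130.
Recombination frequency = 130/422 = 0.3081 ≈ 30.8%, i.e. 30.8 m.u.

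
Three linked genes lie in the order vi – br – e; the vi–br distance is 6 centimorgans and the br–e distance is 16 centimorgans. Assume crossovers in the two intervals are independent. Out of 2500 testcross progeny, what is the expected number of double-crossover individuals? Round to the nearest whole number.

Map distances give recombination frequencies of 0.060 and 0.160 for the two intervals.
With no interference, expected double-crossover frequency = 0.060 × 0.160 = 0.00960.
Expected number = 0.00960 × 2500 = 24.00 ≈ 24.

24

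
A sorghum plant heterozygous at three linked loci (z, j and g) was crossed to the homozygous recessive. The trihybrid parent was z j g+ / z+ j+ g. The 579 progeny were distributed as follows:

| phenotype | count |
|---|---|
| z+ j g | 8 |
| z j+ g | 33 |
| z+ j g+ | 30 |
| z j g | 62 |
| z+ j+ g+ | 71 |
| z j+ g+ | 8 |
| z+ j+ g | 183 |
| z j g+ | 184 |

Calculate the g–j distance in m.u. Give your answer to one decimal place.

The two rarest classes, z j+ g+ and z+ j g, are the double crossovers. Comparing them with the parentals, only the j allele has switched, so j is the middle locus and the order is g – j – z.
Crossovers in the g–j interval produce the single-crossover classes z j g and z+ j+ g+ (62 + 71 = 133) plus the double crossovers (16).
RF(g–j) = (133 + 16) / 579 = 149/579 = 0.2573 → 25.7 m.u.

25.7 m.u.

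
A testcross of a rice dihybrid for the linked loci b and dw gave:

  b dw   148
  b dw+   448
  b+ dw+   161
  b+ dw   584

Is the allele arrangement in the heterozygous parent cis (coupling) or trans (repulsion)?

The two most frequent classes are b+ dw (584) and b dw+ (448); these are the parental (non-recombinant) types.
So the F1 carried b+ dw on one chromosome and b dw+ on the other — the recessive alleles are on opposite chromosomes (trans / repulsion).

trans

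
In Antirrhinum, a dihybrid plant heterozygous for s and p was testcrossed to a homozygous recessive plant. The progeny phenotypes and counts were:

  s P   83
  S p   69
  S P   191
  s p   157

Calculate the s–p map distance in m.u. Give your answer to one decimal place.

30.4 m.u.

The two most frequent classes, S P (191) and s p (157), are the parental types, so the F1 was S P / s p.
The recombinant classes are S p and s P: 69 + 83 = 152.
Recombination frequency = 152/500 = 0.3040 ≈ 30.4%, i.e. 30.4 m.u.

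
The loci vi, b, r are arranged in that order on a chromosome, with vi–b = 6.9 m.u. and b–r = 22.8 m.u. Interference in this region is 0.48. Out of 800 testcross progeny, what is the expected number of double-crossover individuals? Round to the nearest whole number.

Map distances give recombination frequencies of 0.069 and 0.228 for the two intervals.
With interference 0.48 (so coincidence = 0.52), expected double-crossover frequency = 0.069 × 0.228 × 0.52 = 0.00818.
Expected number = 0.00818 × 800 = 6.54 ≈ 7.

7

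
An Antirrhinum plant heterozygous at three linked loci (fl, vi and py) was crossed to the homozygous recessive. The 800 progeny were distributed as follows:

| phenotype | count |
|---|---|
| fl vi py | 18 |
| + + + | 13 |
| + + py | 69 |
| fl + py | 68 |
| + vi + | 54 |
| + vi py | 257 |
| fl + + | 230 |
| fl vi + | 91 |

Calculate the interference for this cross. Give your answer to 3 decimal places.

0.151

The two most frequent reciprocal classes, fl + + and + vi py, are the parental types, so the F1 was fl + + / + vi py.
The two rarest classes, + + + and fl vi py, are the double crossovers. Comparing them with the parentals, only the fl allele has switched, so fl is the middle locus and the order is vi – fl – py.
vi–fl: (160 + 31)/800 = 0.2387; fl–py: (122 + 31)/800 = 0.1913.
Expected DCO frequency = 0.2387 × 0.1913 ≈ 0.04566; observed = 31/800 ≈ 0.03875.
Coefficient of coincidence = 0.03875/0.04566 ≈ 0.849; interference = 1 − 0.849 = 0.151.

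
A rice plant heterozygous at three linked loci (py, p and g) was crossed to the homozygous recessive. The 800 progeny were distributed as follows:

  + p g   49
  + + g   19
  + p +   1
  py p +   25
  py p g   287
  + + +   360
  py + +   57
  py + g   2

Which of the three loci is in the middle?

p

The two most frequent reciprocal classes, py p g and + + +, are the parental types, so the F1 was py p g / + + +.
The two rarest classes, py + g and + p +, are the double crossovers. Comparing them with the parentals, only the p allele has switched, so p is the middle locus and the order is g – p – py.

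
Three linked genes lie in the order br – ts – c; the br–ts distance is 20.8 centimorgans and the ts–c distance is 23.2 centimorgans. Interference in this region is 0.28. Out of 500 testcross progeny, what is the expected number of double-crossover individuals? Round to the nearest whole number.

Map distances give recombination frequencies of 0.208 and 0.232 for the two intervals.
With interference 0.28 (so coincidence = 0.72), expected double-crossover frequency = 0.208 × 0.232 × 0.72 = 0.03474.
Expected number = 0.03474 × 500 = 17.37 ≈ 17.

17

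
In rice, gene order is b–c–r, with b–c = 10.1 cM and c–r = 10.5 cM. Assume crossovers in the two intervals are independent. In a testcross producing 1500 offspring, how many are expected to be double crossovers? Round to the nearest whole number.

16

Map distances give recombination frequencies of 0.101 and 0.105 for the two intervals.
With no interference, expected double-crossover frequency = 0.101 × 0.105 = 0.01060.
Expected number = 0.01060 × 1500 = 15.91 ≈ 16.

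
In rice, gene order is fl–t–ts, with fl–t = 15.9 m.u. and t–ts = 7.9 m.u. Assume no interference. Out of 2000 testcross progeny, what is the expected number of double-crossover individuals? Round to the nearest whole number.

25

Map distances give recombination frequencies of 0.159 and 0.079 for the two intervals.
With no interference, expected double-crossover frequency = 0.159 × 0.079 = 0.01256.
Expected number = 0.01256 × 2000 = 25.12 ≈ 25.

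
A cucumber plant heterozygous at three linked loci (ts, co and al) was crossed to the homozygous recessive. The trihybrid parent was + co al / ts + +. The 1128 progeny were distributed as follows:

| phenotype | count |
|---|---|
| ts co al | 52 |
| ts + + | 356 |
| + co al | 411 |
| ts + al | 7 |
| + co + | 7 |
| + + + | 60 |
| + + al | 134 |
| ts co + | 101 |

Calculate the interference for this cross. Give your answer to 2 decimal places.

0.50

The two rarest classes, + co + and ts + al, are the double crossovers. Comparing them with the parentals, only the al allele has switched, so al is the middle locus and the order is ts – al – co.
ts–al: (112 + 14)/1128 = 0.1117; al–co: (235 + 14)/1128 = 0.2207.
Expected DCO frequency = 0.1117 × 0.2207 ≈ 0.02465; observed = 14/1128 ≈ 0.01241.
Coefficient of coincidence = 0.01241/0.02465 ≈ 0.50; interference = 1 − 0.50 = 0.50.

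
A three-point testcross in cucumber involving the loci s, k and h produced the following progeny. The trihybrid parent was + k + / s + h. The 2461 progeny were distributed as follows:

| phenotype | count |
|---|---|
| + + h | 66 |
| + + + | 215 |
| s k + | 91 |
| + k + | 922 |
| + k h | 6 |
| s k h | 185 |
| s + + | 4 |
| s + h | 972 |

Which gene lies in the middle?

h

The two rarest classes, + k h and s + +, are the double crossovers. Comparing them with the parentals, only the h allele has switched, so h is the middle locus and the order is k – h – s.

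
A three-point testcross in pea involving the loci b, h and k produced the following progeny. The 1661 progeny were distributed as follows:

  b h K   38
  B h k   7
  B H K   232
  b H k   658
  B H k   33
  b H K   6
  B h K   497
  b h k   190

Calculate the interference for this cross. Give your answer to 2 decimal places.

0.41

The two most frequent reciprocal classes, B h K and b H k, are the parental types, so the F1 was B h K / b H k.
The two rarest classes, B h k and b H K, are the double crossovers. Comparing them with the parentals, only the k allele has switched, so k is the middle locus and the order is h – k – b.
h–k: (422 + 13)/1661 = 0.2619; k–b: (71 + 13)/1661 = 0.0506.
Expected DCO frequency = 0.2619 × 0.0506 ≈ 0.01325; observed = 13/1661 ≈ 0.00783.
Coefficient of coincidence = 0.00783/0.01325 ≈ 0.59; interference = 1 − 0.59 = 0.41.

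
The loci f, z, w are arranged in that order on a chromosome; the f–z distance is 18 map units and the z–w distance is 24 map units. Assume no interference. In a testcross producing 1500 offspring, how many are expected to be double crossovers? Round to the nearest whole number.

65

Map distances give recombination frequencies of 0.180 and 0.240 for the two intervals.
With no interference, expected double-crossover frequency = 0.180 × 0.240 = 0.04320.
Expected number = 0.04320 × 1500 = 64.80 ≈ 65.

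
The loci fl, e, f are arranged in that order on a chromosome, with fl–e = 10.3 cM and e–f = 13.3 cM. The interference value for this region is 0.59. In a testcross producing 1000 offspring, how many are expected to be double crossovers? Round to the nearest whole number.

Map distances give recombination frequencies of 0.103 and 0.133 for the two intervals.
With interference 0.59 (so coincidence = 0.41), expected double-crossover frequency = 0.103 × 0.133 × 0.41 = 0.00562.
Expected number = 0.00562 × 1000 = 5.62 ≈ 6.

6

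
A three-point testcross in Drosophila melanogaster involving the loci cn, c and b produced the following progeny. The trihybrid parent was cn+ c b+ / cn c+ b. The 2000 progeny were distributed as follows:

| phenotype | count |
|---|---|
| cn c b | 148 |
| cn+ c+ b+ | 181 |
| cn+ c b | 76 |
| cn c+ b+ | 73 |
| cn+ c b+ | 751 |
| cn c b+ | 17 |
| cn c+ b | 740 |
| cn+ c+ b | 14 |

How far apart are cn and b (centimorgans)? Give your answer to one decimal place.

9.0 centimorgans

The two rarest classes, cn c b+ and cn+ c+ b, are the double crossovers. Comparing them with the parentals, only the cn allele has switched, so cn is the middle locus and the order is c – cn – b.
Crossovers in the cn–b interval produce the single-crossover classes cn+ c b and cn c+ b+ (76 + 73 = 149) plus the double crossovers (31).
RF(cn–b) = (149 + 31) / 2000 = 180/2000 = 0.0900 → 9.0 centimorgans.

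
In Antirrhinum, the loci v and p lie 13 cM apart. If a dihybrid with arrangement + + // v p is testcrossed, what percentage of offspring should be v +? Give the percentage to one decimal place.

A map distance of 13 cM corresponds to a recombination frequency of 0.130.
The F1 is + + / v p, so v + is a recombinant gamete class with expected frequency r/2 = 0.130/2 = 0.0650.
That is 0.0650 = 6.5% of the progeny.

6.5%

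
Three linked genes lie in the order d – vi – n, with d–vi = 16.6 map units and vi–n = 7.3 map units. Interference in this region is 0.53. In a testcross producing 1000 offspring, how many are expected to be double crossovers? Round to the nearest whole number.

6

Map distances give recombination frequencies of 0.166 and 0.073 for the two intervals.
With interference 0.53 (so coincidence = 0.47), expected double-crossover frequency = 0.166 × 0.073 × 0.47 = 0.00570.
Expected number = 0.00570 × 1000 = 5.70 ≈ 6.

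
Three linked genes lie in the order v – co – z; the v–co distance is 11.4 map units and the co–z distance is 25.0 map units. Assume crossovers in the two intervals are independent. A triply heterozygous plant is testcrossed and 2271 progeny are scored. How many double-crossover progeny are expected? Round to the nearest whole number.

65

Map distances give recombination frequencies of 0.114 and 0.250 for the two intervals.
With no interference, expected double-crossover frequency = 0.114 × 0.250 = 0.02850.
Expected number = 0.02850 × 2271 = 64.72 ≈ 65.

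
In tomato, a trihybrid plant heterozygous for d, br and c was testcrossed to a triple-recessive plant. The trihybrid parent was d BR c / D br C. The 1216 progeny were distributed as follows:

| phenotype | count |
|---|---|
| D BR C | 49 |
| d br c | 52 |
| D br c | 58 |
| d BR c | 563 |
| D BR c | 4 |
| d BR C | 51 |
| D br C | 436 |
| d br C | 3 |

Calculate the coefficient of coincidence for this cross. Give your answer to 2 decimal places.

The two rarest classes, D BR c and d br C, are the double crossovers. Comparing them with the parentals, only the d allele has switched, so d is the middle locus and the order is c – d – br.
c–d: (109 + 7)/1216 = 0.0954; d–br: (101 + 7)/1216 = 0.0888.
Expected DCO frequency = 0.0954 × 0.0888 ≈ 0.00847; observed = 7/1216 ≈ 0.00576.
Coefficient of coincidence = 0.00576/0.00847 ≈ 0.68.

0.68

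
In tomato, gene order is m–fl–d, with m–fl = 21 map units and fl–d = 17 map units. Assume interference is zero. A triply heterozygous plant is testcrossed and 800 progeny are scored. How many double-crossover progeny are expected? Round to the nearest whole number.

29

Map distances give recombination frequencies of 0.210 and 0.170 for the two intervals.
With no interference, expected double-crossover frequency = 0.210 × 0.170 = 0.03570.
Expected number = 0.03570 × 800 = 28.56 ≈ 29.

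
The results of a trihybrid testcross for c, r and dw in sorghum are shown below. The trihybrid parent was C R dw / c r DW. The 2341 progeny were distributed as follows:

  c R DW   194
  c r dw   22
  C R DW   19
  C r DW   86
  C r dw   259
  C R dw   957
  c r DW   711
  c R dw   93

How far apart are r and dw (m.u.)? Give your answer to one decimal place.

21.1 m.u.

The two rarest classes, C R DW and c r dw, are the double crossovers. Comparing them with the parentals, only the dw allele has switched, so dw is the middle locus and the order is r – dw – c.
Crossovers in the r–dw interval produce the single-crossover classes C r dw and c R DW (259 + 194 = 453) plus the double crossovers (41).
RF(r–dw) = (453 + 41) / 2341 = 494/2341 = 0.2110 → 21.1 m.u.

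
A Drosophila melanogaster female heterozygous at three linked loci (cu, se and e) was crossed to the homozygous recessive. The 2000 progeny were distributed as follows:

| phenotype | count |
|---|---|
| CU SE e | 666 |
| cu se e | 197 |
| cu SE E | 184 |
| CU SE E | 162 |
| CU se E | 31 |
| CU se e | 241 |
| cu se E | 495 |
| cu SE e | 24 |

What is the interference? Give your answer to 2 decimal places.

0.45

The two most frequent reciprocal classes, CU SE e and cu se E, are the parental types, so the F1 was CU SE e / cu se E.
The two rarest classes, cu SE e and CU se E, are the double crossovers. Comparing them with the parentals, only the cu allele has switched, so cu is the middle locus and the order is e – cu – se.
e–cu: (359 + 55)/2000 = 0.2070; cu–se: (425 + 55)/2000 = 0.2400.
Expected DCO frequency = 0.2070 × 0.2400 ≈ 0.04968; observed = 55/2000 ≈ 0.02750.
Coefficient of coincidence = 0.02750/0.04968 ≈ 0.55; interference = 1 − 0.55 = 0.45.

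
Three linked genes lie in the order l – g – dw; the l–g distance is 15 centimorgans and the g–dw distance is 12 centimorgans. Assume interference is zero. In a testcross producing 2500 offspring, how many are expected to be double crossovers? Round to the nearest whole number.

45

Map distances give recombination frequencies of 0.150 and 0.120 for the two intervals.
With no interference, expected double-crossover frequency = 0.150 × 0.120 = 0.01800.
Expected number = 0.01800 × 2500 = 45.00 ≈ 45.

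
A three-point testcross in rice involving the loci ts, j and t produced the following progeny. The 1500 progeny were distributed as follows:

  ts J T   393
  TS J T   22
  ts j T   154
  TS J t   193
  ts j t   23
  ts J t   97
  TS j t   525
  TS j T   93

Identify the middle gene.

The two most frequent reciprocal classes, TS j t and ts J T, are the parental types, so the F1 was TS j t / ts J T.
The two rarest classes, ts j t and TS J T, are the double crossovers. Comparing them with the parentals, only the ts allele has switched, so ts is the middle locus and the order is t – ts – j.

ts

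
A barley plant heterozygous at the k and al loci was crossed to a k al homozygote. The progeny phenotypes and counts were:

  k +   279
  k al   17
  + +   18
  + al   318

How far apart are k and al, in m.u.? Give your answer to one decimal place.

5.5 m.u.

The two most frequent classes, + al (318) and k + (279), are the parental types, so the F1 was + al / k +.
The recombinant classes are + + and k al: 18 + 17 = 35.
Recombination frequency = 35/632 = 0.0554 ≈ 5.5%, i.e. 5.5 m.u.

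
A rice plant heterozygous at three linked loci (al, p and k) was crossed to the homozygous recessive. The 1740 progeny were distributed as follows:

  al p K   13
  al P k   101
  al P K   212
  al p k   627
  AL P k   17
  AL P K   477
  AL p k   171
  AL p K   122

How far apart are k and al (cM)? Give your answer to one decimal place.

The two most frequent reciprocal classes, al p k and AL P K, are the parental types, so the F1 was al p k / AL P K.
The two rarest classes, al p K and AL P k, are the double crossovers. Comparing them with the parentals, only the k allele has switched, so k is the middle locus and the order is p – k – al.
Crossovers in the k–al interval produce the single-crossover classes AL p k and al P K (171 + 212 = 383) plus the double crossovers (30).
RF(k–al) = (383 + 30) / 1740 = 413/1740 = 0.2374 → 23.7 cM.

23.7 cM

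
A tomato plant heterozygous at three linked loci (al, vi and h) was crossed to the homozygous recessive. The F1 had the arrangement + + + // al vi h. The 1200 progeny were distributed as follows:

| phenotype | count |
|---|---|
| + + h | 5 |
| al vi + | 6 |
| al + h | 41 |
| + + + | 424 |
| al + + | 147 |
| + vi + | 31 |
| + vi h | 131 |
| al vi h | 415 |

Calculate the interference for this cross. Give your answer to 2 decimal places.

0.45

The two rarest classes, + + h and al vi +, are the double crossovers. Comparing them with the parentals, only the h allele has switched, so h is the middle locus and the order is vi – h – al.
vi–h: (72 + 11)/1200 = 0.0692; h–al: (278 + 11)/1200 = 0.2408.
Expected DCO frequency = 0.0692 × 0.2408 ≈ 0.01666; observed = 11/1200 ≈ 0.00917.
Coefficient of coincidence = 0.00917/0.01666 ≈ 0.55; interference = 1 − 0.55 = 0.45.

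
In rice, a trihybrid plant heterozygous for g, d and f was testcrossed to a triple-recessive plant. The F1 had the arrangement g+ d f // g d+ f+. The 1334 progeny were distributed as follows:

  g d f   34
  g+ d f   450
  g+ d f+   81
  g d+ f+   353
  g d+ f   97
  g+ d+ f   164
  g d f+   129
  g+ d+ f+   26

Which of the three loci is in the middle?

g

The two rarest classes, g d f and g+ d+ f+, are the double crossovers. Comparing them with the parentals, only the g allele has switched, so g is the middle locus and the order is d – g – f.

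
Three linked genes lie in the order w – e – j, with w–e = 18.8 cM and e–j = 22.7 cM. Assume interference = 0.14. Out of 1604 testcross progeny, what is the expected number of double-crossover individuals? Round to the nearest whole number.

59

Map distances give recombination frequencies of 0.188 and 0.227 for the two intervals.
With interference 0.14 (so coincidence = 0.86), expected double-crossover frequency = 0.188 × 0.227 × 0.86 = 0.03670.
Expected number = 0.03670 × 1604 = 58.87 ≈ 59.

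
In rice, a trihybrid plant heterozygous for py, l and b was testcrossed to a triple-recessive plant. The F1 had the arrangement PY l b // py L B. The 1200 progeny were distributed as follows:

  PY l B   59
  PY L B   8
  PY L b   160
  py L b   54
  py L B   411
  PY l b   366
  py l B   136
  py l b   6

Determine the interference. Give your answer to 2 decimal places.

The two rarest classes, py l b and PY L B, are the double crossovers. Comparing them with the parentals, only the py allele has switched, so py is the middle locus and the order is l – py – b.
l–py: (296 + 14)/1200 = 0.2583; py–b: (113 + 14)/1200 = 0.1058.
Expected DCO frequency = 0.2583 × 0.1058 ≈ 0.02733; observed = 14/1200 ≈ 0.01167.
Coefficient of coincidence = 0.01167/0.02733 ≈ 0.43; interference = 1 − 0.43 = 0.57.

0.57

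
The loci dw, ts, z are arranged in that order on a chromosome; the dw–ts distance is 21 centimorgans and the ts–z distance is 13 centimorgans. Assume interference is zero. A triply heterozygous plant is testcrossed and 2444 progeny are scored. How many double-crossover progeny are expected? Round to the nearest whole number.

67

Map distances give recombination frequencies of 0.210 and 0.130 for the two intervals.
With no interference, expected double-crossover frequency = 0.210 × 0.130 = 0.02730.
Expected number = 0.02730 × 2444 = 66.72 ≈ 67.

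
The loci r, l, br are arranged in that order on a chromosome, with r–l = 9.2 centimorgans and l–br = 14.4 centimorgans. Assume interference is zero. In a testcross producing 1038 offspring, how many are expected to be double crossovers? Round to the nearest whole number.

Map distances give recombination frequencies of 0.092 and 0.144 for the two intervals.
With no interference, expected double-crossover frequency = 0.092 × 0.144 = 0.01325.
Expected number = 0.01325 × 1038 = 13.75 ≈ 14.

14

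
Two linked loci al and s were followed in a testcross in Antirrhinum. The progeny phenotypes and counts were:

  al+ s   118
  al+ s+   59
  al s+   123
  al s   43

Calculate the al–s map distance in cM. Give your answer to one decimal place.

The two most frequent classes, al+ s (118) and al s+ (123), are the parental types, so the F1 was al+ s / al s+.
The recombinant classes are al+ s+ and al s: 59 + 43 = 102.
Recombination frequency = 102/343 = 0.2974 ≈ 29.7%, i.e. 29.7 cM.

29.7 cM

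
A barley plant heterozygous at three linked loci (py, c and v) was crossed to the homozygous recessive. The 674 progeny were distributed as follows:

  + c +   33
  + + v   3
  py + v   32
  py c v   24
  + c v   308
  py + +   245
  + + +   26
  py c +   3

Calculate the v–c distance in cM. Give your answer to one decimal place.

The two most frequent reciprocal classes, py + + and + c v, are the parental types, so the F1 was py + + / + c v.
The two rarest classes, py c + and + + v, are the double crossovers. Comparing them with the parentals, only the c allele has switched, so c is the middle locus and the order is py – c – v.
Crossovers in the c–v interval produce the single-crossover classes py + v and + c + (32 + 33 = 65) plus the double crossovers (6).
RF(c–v) = (65 + 6) / 674 = 71/674 = 0.1053 → 10.5 cM.

10.5 cM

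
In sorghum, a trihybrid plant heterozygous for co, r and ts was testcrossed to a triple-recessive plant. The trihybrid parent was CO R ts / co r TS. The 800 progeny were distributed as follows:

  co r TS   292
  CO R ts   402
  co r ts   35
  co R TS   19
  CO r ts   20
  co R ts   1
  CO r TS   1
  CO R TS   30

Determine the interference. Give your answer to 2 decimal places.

The two rarest classes, co R ts and CO r TS, are the double crossovers. Comparing them with the parentals, only the co allele has switched, so co is the middle locus and the order is r – co – ts.
r–co: (39 + 2)/800 = 0.0512; co–ts: (65 + 2)/800 = 0.0838.
Expected DCO frequency = 0.0512 × 0.0838 ≈ 0.00429; observed = 2/800 ≈ 0.00250.
Coefficient of coincidence = 0.00250/0.00429 ≈ 0.58; interference = 1 − 0.58 = 0.42.

0.42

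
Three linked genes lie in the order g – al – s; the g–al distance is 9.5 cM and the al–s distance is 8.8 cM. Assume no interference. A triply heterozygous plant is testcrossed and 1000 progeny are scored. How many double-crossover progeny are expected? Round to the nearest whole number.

8

Map distances give recombination frequencies of 0.095 and 0.088 for the two intervals.
With no interference, expected double-crossover frequency = 0.095 × 0.088 = 0.00836.
Expected number = 0.00836 × 1000 = 8.36 ≈ 8.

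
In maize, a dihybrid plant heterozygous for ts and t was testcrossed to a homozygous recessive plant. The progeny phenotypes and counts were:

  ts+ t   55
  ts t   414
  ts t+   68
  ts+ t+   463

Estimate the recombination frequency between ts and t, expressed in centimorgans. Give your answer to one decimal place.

12.3 centimorgans

The two most frequent classes, ts+ t+ (463) and ts t (414), are the parental types, so the F1 was ts+ t+ / ts t.
The recombinant classes are ts+ t and ts t+: 55 + 68 = 123.
Recombination frequency = 123/1000 = 0.1230 ≈ 12.3%, i.e. 12.3 centimorgans.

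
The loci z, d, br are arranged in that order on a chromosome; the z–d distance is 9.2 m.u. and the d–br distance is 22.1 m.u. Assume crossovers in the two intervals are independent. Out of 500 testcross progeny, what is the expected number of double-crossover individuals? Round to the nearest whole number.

Map distances give recombination frequencies of 0.092 and 0.221 for the two intervals.
With no interference, expected double-crossover frequency = 0.092 × 0.221 = 0.02033.
Expected number = 0.02033 × 500 = 10.17 ≈ 10.

10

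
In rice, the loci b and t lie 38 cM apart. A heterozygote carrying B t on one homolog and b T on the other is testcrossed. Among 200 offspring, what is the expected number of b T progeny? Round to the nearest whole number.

62

A map distance of 38 cM corresponds to a recombination frequency of 0.380.
The F1 is B t / b T, so b T is a parental gamete class with expected frequency (1 − r)/2 = 0.620/2 = 0.3100.
Expected number = 0.3100 × 200 = 62.00 ≈ 62.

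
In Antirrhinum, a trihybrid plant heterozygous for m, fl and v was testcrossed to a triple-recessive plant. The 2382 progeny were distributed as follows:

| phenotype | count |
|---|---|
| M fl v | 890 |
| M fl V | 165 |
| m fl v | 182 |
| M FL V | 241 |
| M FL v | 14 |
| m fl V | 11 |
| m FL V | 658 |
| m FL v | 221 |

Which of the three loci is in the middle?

fl

The two most frequent reciprocal classes, m FL V and M fl v, are the parental types, so the F1 was m FL V / M fl v.
The two rarest classes, m fl V and M FL v, are the double crossovers. Comparing them with the parentals, only the fl allele has switched, so fl is the middle locus and the order is m – fl – v.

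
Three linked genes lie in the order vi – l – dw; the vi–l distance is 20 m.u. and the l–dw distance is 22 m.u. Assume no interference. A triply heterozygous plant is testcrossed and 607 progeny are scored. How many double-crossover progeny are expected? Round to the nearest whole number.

Map distances give recombination frequencies of 0.200 and 0.220 for the two intervals.
With no interference, expected double-crossover frequency = 0.200 × 0.220 = 0.04400.
Expected number = 0.04400 × 607 = 26.71 ≈ 27.

27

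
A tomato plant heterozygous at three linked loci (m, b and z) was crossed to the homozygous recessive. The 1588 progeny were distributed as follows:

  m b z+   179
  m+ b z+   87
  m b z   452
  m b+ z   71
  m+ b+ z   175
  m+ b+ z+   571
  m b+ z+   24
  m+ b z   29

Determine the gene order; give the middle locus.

m

The two most frequent reciprocal classes, m b z and m+ b+ z+, are the parental types, so the F1 was m b z / m+ b+ z+.
The two rarest classes, m+ b z and m b+ z+, are the double crossovers. Comparing them with the parentals, only the m allele has switched, so m is the middle locus and the order is z – m – b.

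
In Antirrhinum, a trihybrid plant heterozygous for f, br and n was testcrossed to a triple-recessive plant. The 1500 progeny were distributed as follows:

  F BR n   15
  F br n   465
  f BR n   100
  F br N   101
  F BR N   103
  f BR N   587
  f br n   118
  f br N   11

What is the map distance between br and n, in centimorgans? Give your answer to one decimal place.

The two most frequent reciprocal classes, f BR N and F br n, are the parental types, so the F1 was f BR N / F br n.
The two rarest classes, f br N and F BR n, are the double crossovers. Comparing them with the parentals, only the br allele has switched, so br is the middle locus and the order is f – br – n.
Crossovers in the br–n interval produce the single-crossover classes f BR n and F br N (100 + 101 = 201) plus the double crossovers (26).
RF(br–n) = (201 + 26) / 1500 = 227/1500 = 0.1513 → 15.1 centimorgans.

15.1 centimorgans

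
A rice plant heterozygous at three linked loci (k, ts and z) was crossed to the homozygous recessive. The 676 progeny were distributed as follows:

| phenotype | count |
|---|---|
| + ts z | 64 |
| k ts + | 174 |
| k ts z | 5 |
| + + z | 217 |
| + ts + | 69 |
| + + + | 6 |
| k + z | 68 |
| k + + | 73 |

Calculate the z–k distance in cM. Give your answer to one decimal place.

The two most frequent reciprocal classes, k ts + and + + z, are the parental types, so the F1 was k ts + / + + z.
The two rarest classes, k ts z and + + +, are the double crossovers. Comparing them with the parentals, only the z allele has switched, so z is the middle locus and the order is ts – z – k.
Crossovers in the z–k interval produce the single-crossover classes + ts + and k + z (69 + 68 = 137) plus the double crossovers (11).
RF(z–k) = (137 + 11) / 676 = 148/676 = 0.2189 → 21.9 cM.

21.9 cM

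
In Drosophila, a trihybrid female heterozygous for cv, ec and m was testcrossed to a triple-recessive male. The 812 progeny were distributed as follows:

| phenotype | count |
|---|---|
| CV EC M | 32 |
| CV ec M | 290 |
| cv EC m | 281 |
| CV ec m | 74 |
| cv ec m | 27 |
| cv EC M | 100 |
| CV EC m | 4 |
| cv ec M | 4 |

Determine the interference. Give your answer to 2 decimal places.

The two most frequent reciprocal classes, CV ec M and cv EC m, are the parental types, so the F1 was CV ec M / cv EC m.
The two rarest classes, cv ec M and CV EC m, are the double crossovers. Comparing them with the parentals, only the cv allele has switched, so cv is the middle locus and the order is ec – cv – m.
ec–cv: (59 + 8)/812 = 0.0825; cv–m: (174 + 8)/812 = 0.2241.
Expected DCO frequency = 0.0825 × 0.2241 ≈ 0.01849; observed = 8/812 ≈ 0.00985.
Coefficient of coincidence = 0.00985/0.01849 ≈ 0.53; interference = 1 − 0.53 = 0.47.

0.47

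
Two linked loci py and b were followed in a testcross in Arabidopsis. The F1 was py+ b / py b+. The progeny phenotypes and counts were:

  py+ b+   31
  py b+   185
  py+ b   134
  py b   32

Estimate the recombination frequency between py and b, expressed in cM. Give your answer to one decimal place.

The recombinant classes are py+ b+ and py b: 31 + 32 = 63.
Recombination frequency = 63/382 = 0.1649 ≈ 16.5%, i.e. 16.5 cM.

16.5 cM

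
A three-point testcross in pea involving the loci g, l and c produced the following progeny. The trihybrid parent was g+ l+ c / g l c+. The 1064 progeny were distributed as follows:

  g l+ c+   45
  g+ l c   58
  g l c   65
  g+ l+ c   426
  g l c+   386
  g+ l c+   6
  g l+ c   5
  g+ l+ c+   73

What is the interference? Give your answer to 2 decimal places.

0.31

The two rarest classes, g l+ c and g+ l c+, are the double crossovers. Comparing them with the parentals, only the g allele has switched, so g is the middle locus and the order is l – g – c.
l–g: (103 + 11)/1064 = 0.1071; g–c: (138 + 11)/1064 = 0.1400.
Expected DCO frequency = 0.1071 × 0.1400 ≈ 0.01499; observed = 11/1064 ≈ 0.01034.
Coefficient of coincidence = 0.01034/0.01499 ≈ 0.69; interference = 1 − 0.69 = 0.31.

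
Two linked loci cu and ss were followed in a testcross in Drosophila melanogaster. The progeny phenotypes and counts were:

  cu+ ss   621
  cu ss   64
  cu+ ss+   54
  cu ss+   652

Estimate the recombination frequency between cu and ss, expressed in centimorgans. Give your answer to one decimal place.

The two most frequent classes, cu+ ss (621) and cu ss+ (652), are the parental types, so the F1 was cu+ ss / cu ss+.
The recombinant classes are cu+ ss+ and cu ss: 54 + 64 = 118.
Recombination frequency = 118/1391 = 0.0848 ≈ 8.5%, i.e. 8.5 centimorgans.

8.5 centimorgans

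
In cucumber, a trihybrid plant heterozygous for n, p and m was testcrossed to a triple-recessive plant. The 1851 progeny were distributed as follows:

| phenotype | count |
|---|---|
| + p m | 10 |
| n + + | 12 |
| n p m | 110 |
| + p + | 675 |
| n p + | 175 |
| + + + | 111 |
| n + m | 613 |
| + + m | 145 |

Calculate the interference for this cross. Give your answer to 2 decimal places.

0.51

The two most frequent reciprocal classes, n + m and + p +, are the parental types, so the F1 was n + m / + p +.
The two rarest classes, n + + and + p m, are the double crossovers. Comparing them with the parentals, only the m allele has switched, so m is the middle locus and the order is p – m – n.
p–m: (221 + 22)/1851 = 0.1313; m–n: (320 + 22)/1851 = 0.1848.
Expected DCO frequency = 0.1313 × 0.1848 ≈ 0.02426; observed = 22/1851 ≈ 0.01189.
Coefficient of coincidence = 0.01189/0.02426 ≈ 0.49; interference = 1 − 0.49 = 0.51.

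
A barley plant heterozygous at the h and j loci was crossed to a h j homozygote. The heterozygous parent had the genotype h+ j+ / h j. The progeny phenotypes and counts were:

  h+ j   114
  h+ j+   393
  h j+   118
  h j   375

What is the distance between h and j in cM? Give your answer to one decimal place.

23.2 cM

The recombinant classes are h+ j and h j+: 114 + 118 = 232.
Recombination frequency = 232/1000 = 0.2320 ≈ 23.2%, i.e. 23.2 cM.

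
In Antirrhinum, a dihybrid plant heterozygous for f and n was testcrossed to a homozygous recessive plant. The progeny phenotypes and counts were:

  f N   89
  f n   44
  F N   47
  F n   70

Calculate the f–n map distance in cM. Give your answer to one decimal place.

The two most frequent classes, F n (70) and f N (89), are the parental types, so the F1 was F n / f N.
The recombinant classes are F N and f n: 47 + 44 = 91.
Recombination frequency = 91/250 = 0.3640 ≈ 36.4%, i.e. 36.4 cM.

36.4 cM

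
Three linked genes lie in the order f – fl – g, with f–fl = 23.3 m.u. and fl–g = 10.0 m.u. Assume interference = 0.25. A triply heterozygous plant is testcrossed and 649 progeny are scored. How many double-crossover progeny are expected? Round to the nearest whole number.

Map distances give recombination frequencies of 0.233 and 0.100 for the two intervals.
With interference 0.25 (so coincidence = 0.75), expected double-crossover frequency = 0.233 × 0.100 × 0.75 = 0.01748.
Expected number = 0.01748 × 649 = 11.34 ≈ 11.

11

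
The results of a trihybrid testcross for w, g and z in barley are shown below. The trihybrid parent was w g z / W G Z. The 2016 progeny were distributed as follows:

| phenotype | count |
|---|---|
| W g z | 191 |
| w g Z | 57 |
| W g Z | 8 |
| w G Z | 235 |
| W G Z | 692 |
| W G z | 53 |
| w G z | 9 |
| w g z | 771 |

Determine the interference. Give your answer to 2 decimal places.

0.39

The two rarest classes, w G z and W g Z, are the double crossovers. Comparing them with the parentals, only the g allele has switched, so g is the middle locus and the order is w – g – z.
w–g: (426 + 17)/2016 = 0.2197; g–z: (110 + 17)/2016 = 0.0630.
Expected DCO frequency = 0.2197 × 0.0630 ≈ 0.01384; observed = 17/2016 ≈ 0.00843.
Coefficient of coincidence = 0.00843/0.01384 ≈ 0.61; interference = 1 − 0.61 = 0.39.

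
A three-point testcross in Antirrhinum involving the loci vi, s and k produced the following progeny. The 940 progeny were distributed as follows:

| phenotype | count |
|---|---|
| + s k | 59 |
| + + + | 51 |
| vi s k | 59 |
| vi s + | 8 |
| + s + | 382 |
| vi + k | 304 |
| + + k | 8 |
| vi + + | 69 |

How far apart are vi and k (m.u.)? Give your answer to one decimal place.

15.3 m.u.

The two most frequent reciprocal classes, vi + k and + s +, are the parental types, so the F1 was vi + k / + s +.
The two rarest classes, + + k and vi s +, are the double crossovers. Comparing them with the parentals, only the vi allele has switched, so vi is the middle locus and the order is k – vi – s.
Crossovers in the k–vi interval produce the single-crossover classes vi + + and + s k (69 + 59 = 128) plus the double crossovers (16).
RF(k–vi) = (128 + 16) / 940 = 144/940 = 0.1532 → 15.3 m.u.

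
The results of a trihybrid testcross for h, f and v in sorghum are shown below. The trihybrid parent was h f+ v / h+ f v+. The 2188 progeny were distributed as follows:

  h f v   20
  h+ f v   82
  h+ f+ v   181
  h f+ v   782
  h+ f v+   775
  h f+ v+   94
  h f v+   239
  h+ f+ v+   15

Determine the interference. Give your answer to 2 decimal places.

0.20

The two rarest classes, h f v and h+ f+ v+, are the double crossovers. Comparing them with the parentals, only the f allele has switched, so f is the middle locus and the order is h – f – v.
h–f: (420 + 35)/2188 = 0.2080; f–v: (176 + 35)/2188 = 0.0964.
Expected DCO frequency = 0.2080 × 0.0964 ≈ 0.02005; observed = 35/2188 ≈ 0.01600.
Coefficient of coincidence = 0.01600/0.02005 ≈ 0.80; interference = 1 − 0.80 = 0.20.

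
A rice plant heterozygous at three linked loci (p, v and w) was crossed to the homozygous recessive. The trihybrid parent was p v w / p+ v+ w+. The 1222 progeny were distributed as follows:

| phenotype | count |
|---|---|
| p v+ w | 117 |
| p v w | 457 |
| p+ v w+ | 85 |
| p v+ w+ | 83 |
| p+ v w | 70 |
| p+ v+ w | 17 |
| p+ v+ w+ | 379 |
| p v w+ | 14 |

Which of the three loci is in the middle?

The two rarest classes, p v w+ and p+ v+ w, are the double crossovers. Comparing them with the parentals, only the w allele has switched, so w is the middle locus and the order is v – w – p.

w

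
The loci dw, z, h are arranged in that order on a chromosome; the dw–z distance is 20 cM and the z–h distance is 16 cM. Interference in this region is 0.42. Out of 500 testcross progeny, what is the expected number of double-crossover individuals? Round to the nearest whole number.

Map distances give recombination frequencies of 0.200 and 0.160 for the two intervals.
With interference 0.42 (so coincidence = 0.58), expected double-crossover frequency = 0.200 × 0.160 × 0.58 = 0.01856.
Expected number = 0.01856 × 500 = 9.28 ≈ 9.

9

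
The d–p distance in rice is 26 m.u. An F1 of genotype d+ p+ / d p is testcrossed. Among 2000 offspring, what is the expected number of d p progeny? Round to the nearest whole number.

A map distance of 26 m.u. corresponds to a recombination frequency of 0.260.
The F1 is d+ p+ / d p, so d p is a parental gamete class with expected frequency (1 − r)/2 = 0.740/2 = 0.3700.
Expected number = 0.3700 × 2000 = 740.00 ≈ 740.

740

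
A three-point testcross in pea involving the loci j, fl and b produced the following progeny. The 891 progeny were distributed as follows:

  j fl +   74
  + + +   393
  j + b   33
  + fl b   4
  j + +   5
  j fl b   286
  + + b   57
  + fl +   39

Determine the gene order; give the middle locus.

The two most frequent reciprocal classes, + + + and j fl b, are the parental types, so the F1 was + + + / j fl b.
The two rarest classes, j + + and + fl b, are the double crossovers. Comparing them with the parentals, only the j allele has switched, so j is the middle locus and the order is fl – j – b.

j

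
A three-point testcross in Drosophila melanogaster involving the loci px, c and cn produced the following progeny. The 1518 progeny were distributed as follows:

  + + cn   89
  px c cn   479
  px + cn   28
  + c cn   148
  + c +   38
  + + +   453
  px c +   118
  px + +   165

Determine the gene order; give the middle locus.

The two most frequent reciprocal classes, + + + and px c cn, are the parental types, so the F1 was + + + / px c cn.
The two rarest classes, + c + and px + cn, are the double crossovers. Comparing them with the parentals, only the c allele has switched, so c is the middle locus and the order is px – c – cn.

c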